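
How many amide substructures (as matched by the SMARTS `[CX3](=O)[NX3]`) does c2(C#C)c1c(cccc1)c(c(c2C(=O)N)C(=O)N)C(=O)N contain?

3

[CX3](=O)[NX3] is the SMARTS for an amide: a carbonyl carbon bonded to a trivalent nitrogen.
The molecule carries 3 separate instances of a primary amide (-C(=O)NH2) meeting every constraint; each maps to a distinct set of atoms, giving 3 matches.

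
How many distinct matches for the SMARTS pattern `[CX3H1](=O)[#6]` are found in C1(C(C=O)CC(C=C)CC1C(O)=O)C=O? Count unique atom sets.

2

[CX3H1](=O)[#6] is the SMARTS for an aldehyde: an sp2 carbon with one H, double-bonded to O and single-bonded to carbon.
The molecule carries 2 separate instances of an aldehyde (-CHO) meeting every constraint; each maps to a distinct set of atoms, giving 2 matches.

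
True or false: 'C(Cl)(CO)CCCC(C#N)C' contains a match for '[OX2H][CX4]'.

The pattern [OX2H][CX4] describes a hydroxyl oxygen bound to an sp3 (X4) carbon — an aliphatic alcohol.
The molecule carries a hydroxyl group (-OH), whose atoms satisfy every constraint of the query, so the pattern matches.

True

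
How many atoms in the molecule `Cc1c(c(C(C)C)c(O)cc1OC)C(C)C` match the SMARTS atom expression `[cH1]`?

1

The query [cH1] means: aromatic carbon bearing exactly one hydrogen.
Check the 16 heavy atoms by environment: 5× c (aromatic, H0) → no; 1× c (aromatic, H1) → match; 6× C (H3) → no; 1× O (H1) → no; 2× C (H1) → no; 1× O (H0) → no.
That gives 1 matching atom.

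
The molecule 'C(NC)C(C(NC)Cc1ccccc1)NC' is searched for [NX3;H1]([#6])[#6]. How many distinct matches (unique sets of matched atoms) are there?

3

[NX3;H1]([#6])[#6] is the SMARTS for a secondary amine: a trivalent nitrogen with one H, bonded to two carbons.
The molecule carries 3 separate instances of an N-methylamino group (-NHCH3) meeting every constraint; each maps to a distinct set of atoms, giving 3 matches.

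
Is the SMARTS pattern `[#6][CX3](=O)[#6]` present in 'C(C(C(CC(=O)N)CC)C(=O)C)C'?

The pattern [#6][CX3](=O)[#6] describes a carbonyl carbon (no H) flanked by two carbons — a ketone.
The molecule carries an acetyl/ketone group (-C(=O)CH3), whose atoms satisfy every constraint of the query, so the pattern matches.

Yes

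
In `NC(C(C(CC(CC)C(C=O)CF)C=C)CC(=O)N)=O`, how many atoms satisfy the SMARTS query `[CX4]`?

9

The query [CX4] means: C with X4: aliphatic carbon with exactly 4 total connections (bonds + H).
Check the 20 heavy atoms by environment: 9× C (X4) → match; 5× C (X3) → no; 3× O (X1) → no; 1× F (X1) → no; 2× N (X3) → no.
That gives 9 matching atoms.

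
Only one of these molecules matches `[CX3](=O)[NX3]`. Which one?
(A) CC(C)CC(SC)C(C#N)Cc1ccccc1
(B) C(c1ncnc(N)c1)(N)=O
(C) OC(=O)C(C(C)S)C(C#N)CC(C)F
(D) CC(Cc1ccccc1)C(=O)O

[CX3](=O)[NX3] describes a carbonyl carbon bonded to a trivalent nitrogen (an amide).
(A) has a nitrile (-C#N) but the nitrile N is NX1 (triple-bonded), not NX3.
(B) contains a primary amide (-C(=O)NH2), which satisfies every atom and bond constraint.
(C) has a carboxylic acid group (-C(=O)OH) but the carbonyl is bonded to O, not to an NX3 nitrogen.
(D) has a carboxylic acid group (-C(=O)OH) but the carbonyl is bonded to O, not to an NX3 nitrogen.
So the answer is (B).

B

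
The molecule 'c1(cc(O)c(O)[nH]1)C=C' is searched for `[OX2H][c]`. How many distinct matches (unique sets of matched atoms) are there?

[OX2H][c] is the SMARTS for a phenol: a hydroxyl oxygen attached to an aromatic carbon.
The molecule carries 2 separate instances of a hydroxyl group (-OH) meeting every constraint; each maps to a distinct set of atoms, giving 2 matches.

2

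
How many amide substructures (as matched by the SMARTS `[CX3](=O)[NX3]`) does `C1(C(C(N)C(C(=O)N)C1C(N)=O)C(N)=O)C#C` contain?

3

[CX3](=O)[NX3] is the SMARTS for an amide: a carbonyl carbon bonded to a trivalent nitrogen.
The molecule carries 3 separate instances of a primary amide (-C(=O)NH2) meeting every constraint; each maps to a distinct set of atoms, giving 3 matches.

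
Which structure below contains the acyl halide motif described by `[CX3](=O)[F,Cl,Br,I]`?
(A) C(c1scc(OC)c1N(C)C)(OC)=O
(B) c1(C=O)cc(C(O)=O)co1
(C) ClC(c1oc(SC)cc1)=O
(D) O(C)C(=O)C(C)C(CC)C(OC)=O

C

[CX3](=O)[F,Cl,Br,I] describes a carbonyl carbon bonded to a halogen (an acyl halide).
(A) has a methyl-ester group (-C(=O)OCH3) but the carbonyl is bonded to -O-C, not to a halogen.
(B) has a carboxylic acid group (-C(=O)OH) but the carbonyl is bonded to -OH, not to a halogen.
(C) contains an acyl chloride (-C(=O)Cl), which satisfies every atom and bond constraint.
(D) has a methyl-ester group (-C(=O)OCH3) but the carbonyl is bonded to -O-C, not to a halogen.
So the answer is (C).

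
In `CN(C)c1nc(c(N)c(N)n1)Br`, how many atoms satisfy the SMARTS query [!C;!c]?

6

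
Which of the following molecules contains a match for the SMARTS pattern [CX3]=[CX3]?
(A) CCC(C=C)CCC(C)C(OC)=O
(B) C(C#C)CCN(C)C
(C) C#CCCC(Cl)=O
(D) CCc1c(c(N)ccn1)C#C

[CX3]=[CX3] describes a non-aromatic C=C double bond between two sp2 carbons (an alkene).
(A) contains a vinyl group (-CH=CH2), which satisfies every atom and bond constraint.
(B) has an ethynyl group (-C#CH) but the C-C bond is a triple bond, not a double bond.
(C) has an ethynyl group (-C#CH) but the C-C bond is a triple bond, not a double bond.
(D) has an ethynyl group (-C#CH) but the C-C bond is a triple bond, not a double bond.
So the answer is (A).

A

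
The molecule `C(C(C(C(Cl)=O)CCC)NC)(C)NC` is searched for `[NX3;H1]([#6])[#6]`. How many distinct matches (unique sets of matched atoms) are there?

2

[NX3;H1]([#6])[#6] is the SMARTS for a secondary amine: a trivalent nitrogen with one H, bonded to two carbons.
The molecule carries 2 separate instances of an N-methylamino group (-NHCH3) meeting every constraint; each maps to a distinct set of atoms, giving 2 matches.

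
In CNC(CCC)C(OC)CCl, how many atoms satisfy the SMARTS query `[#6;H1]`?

2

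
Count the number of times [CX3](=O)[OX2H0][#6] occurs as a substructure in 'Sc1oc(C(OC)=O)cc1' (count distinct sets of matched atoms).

[CX3](=O)[OX2H0][#6] is the SMARTS for an ester: a carbonyl carbon bonded to an oxygen that is itself bonded to carbon (no H on that O).
Exactly one fragment in the molecule meets all constraints, giving 1 match.

1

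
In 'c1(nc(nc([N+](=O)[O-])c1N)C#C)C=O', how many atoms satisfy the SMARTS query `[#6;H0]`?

5

Check the 14 heavy atoms by environment: 2× n (aromatic, H0) → no; 4× c (aromatic, H0) → match; 2× C (H1) → no; 2× O (H0) → no; 1× N (H2) → no; 1× C (H0) → match; 1× N (charge +1, H0) → no; 1× O (charge -1, H0) → no.
Summing the matching environments: 4 + 1 = 5 matching atoms.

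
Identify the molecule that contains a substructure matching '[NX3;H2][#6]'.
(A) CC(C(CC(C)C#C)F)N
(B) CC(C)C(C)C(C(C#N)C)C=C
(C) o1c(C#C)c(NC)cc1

A

[NX3;H2][#6] describes a trivalent nitrogen with two H attached to carbon (a primary amine).
(A) contains a primary amino group (-NH2), which satisfies every atom and bond constraint.
(B) has a nitrile (-C#N) but the nitrogen is NX1 (triple-bonded), not NX3 with two H.
(C) has an N-methylamino group (-NHCH3) but the nitrogen bears two carbons and only one H (H1), not H2.
So the answer is (A).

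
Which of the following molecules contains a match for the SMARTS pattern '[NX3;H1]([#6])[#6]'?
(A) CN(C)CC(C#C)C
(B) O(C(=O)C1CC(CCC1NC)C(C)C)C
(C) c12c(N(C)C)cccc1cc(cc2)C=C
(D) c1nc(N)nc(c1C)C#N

[NX3;H1]([#6])[#6] describes a trivalent nitrogen with one H, bonded to two carbons (a secondary amine).
(A) has a dimethylamino group (-N(CH3)2) but the nitrogen has H0, not H1.
(B) contains an N-methylamino group (-NHCH3), which satisfies every atom and bond constraint.
(C) has a dimethylamino group (-N(CH3)2) but the nitrogen has H0, not H1.
(D) has a primary amino group (-NH2) but the nitrogen has H2 and only one carbon neighbour.
So the answer is (B).

B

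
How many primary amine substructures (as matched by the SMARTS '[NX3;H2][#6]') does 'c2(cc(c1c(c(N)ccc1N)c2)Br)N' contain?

3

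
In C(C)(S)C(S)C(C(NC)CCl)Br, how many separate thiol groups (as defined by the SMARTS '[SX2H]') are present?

2

[SX2H] is the SMARTS for a thiol: an aliphatic sulfur with two connections, one being H.
The molecule carries 2 separate instances of a thiol (-SH) meeting every constraint; each maps to a distinct set of atoms, giving 2 matches.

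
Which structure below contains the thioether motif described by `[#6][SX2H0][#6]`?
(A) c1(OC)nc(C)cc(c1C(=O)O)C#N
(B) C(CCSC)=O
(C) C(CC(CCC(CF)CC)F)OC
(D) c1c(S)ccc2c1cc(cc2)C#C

B

[#6][SX2H0][#6] describes an aliphatic sulfur bridging two carbons with no H on the sulfur (a thioether).
(A) has a methoxy ether (-OCH3) but the bridging atom is O, not S.
(B) contains a methylthio ether (-SCH3), which satisfies every atom and bond constraint.
(C) has a methoxy ether (-OCH3) but the bridging atom is O, not S.
(D) has a thiol (-SH) but the sulfur has H1, not H0 bridging two carbons.
So the answer is (B).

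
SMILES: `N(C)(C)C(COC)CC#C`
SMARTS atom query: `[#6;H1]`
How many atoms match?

2

Check the 10 heavy atoms by environment: 2× C (H2) → no; 2× C (H1) → match; 1× O (H0) → no; 3× C (H3) → no; 1× N (H0) → no; 1× C (H0) → no.
That gives 2 matching atoms.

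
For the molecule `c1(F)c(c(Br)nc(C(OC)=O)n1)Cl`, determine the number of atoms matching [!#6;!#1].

The query [!#6;!#1] means: not carbon and not hydrogen — any heteroatom.
Check the 13 heavy atoms by environment: 2× n (aromatic) → match; 4× c (aromatic) → no; 1× Cl → match; 1× F → match; 1× Br → match; 2× C → no; 2× O → match.
Summing the matching environments: 2 + 1 + 1 + 1 + 2 = 7 matching atoms.

7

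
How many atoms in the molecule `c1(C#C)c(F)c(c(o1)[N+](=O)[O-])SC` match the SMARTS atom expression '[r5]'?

The query [r5] means: r5 matches atoms in a five-membered ring.
Check the 13 heavy atoms by environment: 1× o (aromatic, in 5-ring) → match; 4× c (aromatic, in 5-ring) → match; 3× C (acyclic) → no; 1× S (acyclic) → no; 1× F (acyclic) → no; 1× N (charge +1, acyclic) → no; 1× O (charge -1, acyclic) → no; 1× O (acyclic) → no.
Summing the matching environments: 1 + 4 = 5 matching atoms.

5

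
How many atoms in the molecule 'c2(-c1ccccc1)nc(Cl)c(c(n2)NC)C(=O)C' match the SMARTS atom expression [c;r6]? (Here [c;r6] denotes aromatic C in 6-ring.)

10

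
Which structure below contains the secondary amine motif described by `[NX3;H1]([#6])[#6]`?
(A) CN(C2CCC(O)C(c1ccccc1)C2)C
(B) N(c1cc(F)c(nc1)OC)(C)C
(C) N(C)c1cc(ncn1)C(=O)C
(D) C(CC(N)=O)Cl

[NX3;H1]([#6])[#6] describes a trivalent nitrogen with one H, bonded to two carbons (a secondary amine).
(A) has a dimethylamino group (-N(CH3)2) but the nitrogen has H0, not H1.
(B) has a dimethylamino group (-N(CH3)2) but the nitrogen has H0, not H1.
(C) contains an N-methylamino group (-NHCH3), which satisfies every atom and bond constraint.
(D) has a primary amide (-C(=O)NH2) but the -C(=O)NH2 nitrogen has H2, not H1.
So the answer is (C).

C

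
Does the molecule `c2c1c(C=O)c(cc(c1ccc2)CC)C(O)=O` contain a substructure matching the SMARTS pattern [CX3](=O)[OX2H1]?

The pattern [CX3](=O)[OX2H1] describes an sp2 carbon double-bonded to O and single-bonded to an -OH oxygen — a carboxylic acid.
The molecule carries a carboxylic acid group (-C(=O)OH), whose atoms satisfy every constraint of the query, so the pattern matches.

Yes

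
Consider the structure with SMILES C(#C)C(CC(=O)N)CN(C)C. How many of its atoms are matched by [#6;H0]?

2

The query [#6;H0] means: any carbon with no attached hydrogen.
Check the 11 heavy atoms by environment: 2× C (H2) → no; 2× C (H1) → no; 2× C (H0) → match; 1× O (H0) → no; 1× N (H2) → no; 1× N (H0) → no; 2× C (H3) → no.
That gives 2 matching atoms.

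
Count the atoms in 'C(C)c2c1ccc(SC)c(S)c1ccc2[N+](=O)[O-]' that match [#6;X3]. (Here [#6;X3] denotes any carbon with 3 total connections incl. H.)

10

Check the 18 heavy atoms by environment: 10× c (aromatic, X3) → match; 2× S (X2) → no; 3× C (X4) → no; 1× N (charge +1, X3) → no; 1× O (charge -1, X1) → no; 1× O (X1) → no.
That gives 10 matching atoms.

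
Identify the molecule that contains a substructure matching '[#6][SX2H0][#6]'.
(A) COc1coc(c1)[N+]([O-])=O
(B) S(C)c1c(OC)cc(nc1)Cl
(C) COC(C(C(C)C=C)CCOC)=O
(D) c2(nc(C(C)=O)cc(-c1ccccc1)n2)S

B

[#6][SX2H0][#6] describes an aliphatic sulfur bridging two carbons with no H on the sulfur (a thioether).
(A) has a methoxy ether (-OCH3) but the bridging atom is O, not S.
(B) contains a methylthio ether (-SCH3), which satisfies every atom and bond constraint.
(C) has a methoxy ether (-OCH3) but the bridging atom is O, not S.
(D) has a thiol (-SH) but the sulfur has H1, not H0 bridging two carbons.
So the answer is (B).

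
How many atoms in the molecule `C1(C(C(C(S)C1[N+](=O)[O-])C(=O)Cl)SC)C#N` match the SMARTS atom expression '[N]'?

2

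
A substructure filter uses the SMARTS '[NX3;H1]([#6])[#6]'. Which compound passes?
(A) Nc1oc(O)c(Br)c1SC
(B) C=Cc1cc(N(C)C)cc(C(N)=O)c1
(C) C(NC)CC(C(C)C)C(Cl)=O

C

[NX3;H1]([#6])[#6] describes a trivalent nitrogen with one H, bonded to two carbons (a secondary amine).
(A) has a primary amino group (-NH2) but the nitrogen has H2 and only one carbon neighbour.
(B) has a primary amide (-C(=O)NH2) but the -C(=O)NH2 nitrogen has H2, not H1.
(C) contains an N-methylamino group (-NHCH3), which satisfies every atom and bond constraint.
So the answer is (C).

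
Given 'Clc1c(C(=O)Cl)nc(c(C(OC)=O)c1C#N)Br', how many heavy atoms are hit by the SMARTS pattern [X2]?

The query [X2] means: any atom with exactly two total connections (bonds + H).
Check the 17 heavy atoms by environment: 1× n (aromatic, X2) → match; 5× c (aromatic, X3) → no; 2× C (X3) → no; 2× O (X1) → no; 2× Cl (X1) → no; 1× Br (X1) → no; 1× O (X2) → match; 1× C (X4) → no; 1× C (X2) → match; 1× N (X1) → no.
Summing the matching environments: 1 + 1 + 1 = 3 matching atoms.

3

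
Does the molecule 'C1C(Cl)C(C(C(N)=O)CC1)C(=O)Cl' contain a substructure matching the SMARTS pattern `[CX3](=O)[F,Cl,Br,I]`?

The pattern [CX3](=O)[F,Cl,Br,I] describes a carbonyl carbon bonded to a halogen — an acyl halide.
The molecule carries an acyl chloride (-C(=O)Cl), whose atoms satisfy every constraint of the query, so the pattern matches.

Yes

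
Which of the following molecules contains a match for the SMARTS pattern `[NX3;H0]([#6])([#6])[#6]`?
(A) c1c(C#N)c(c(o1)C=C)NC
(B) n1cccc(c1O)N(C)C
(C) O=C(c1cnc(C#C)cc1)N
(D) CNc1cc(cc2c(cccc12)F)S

[NX3;H0]([#6])([#6])[#6] describes a trivalent nitrogen with no H, bonded to three carbons (a tertiary amine).
(A) has an N-methylamino group (-NHCH3) but the nitrogen still has one H (H1), not H0.
(B) contains a dimethylamino group (-N(CH3)2), which satisfies every atom and bond constraint.
(C) has a primary amide (-C(=O)NH2) but the amide nitrogen has H2 and only one carbon neighbour.
(D) has an N-methylamino group (-NHCH3) but the nitrogen still has one H (H1), not H0.
So the answer is (B).

B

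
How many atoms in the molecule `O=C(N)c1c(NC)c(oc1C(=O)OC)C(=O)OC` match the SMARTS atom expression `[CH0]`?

3

Check the 18 heavy atoms by environment: 1× o (aromatic, H0) → no; 4× c (aromatic, H0) → no; 3× C (H0) → match; 5× O (H0) → no; 3× C (H3) → no; 1× N (H1) → no; 1× N (H2) → no.
That gives 3 matching atoms.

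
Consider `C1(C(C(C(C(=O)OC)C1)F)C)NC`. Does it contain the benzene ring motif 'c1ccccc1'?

No

The pattern c1ccccc1 describes six aromatic carbons in a ring — a benzene ring.
The closest candidate here is a methyl group (-CH3), but no six-membered all-carbon aromatic ring is present. No other fragment satisfies the full query, so there is no match.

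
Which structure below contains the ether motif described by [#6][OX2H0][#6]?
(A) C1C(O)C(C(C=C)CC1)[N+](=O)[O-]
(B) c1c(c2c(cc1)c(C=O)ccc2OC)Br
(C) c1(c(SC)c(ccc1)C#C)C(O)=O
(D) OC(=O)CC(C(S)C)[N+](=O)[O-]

B

[#6][OX2H0][#6] describes an aliphatic oxygen bridging two carbons with no H on the oxygen (an ether).
(A) has a hydroxyl group (-OH) but the oxygen has H1, not H0 bridging two carbons.
(B) contains a methoxy ether (-OCH3), which satisfies every atom and bond constraint.
(C) has a carboxylic acid group (-C(=O)OH) but the -OH oxygen has H1; the =O is OX1, not OX2.
(D) has a carboxylic acid group (-C(=O)OH) but the -OH oxygen has H1; the =O is OX1, not OX2.
So the answer is (B).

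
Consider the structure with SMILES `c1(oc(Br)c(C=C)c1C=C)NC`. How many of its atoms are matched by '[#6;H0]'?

The query [#6;H0] means: any carbon with no attached hydrogen.
Check the 12 heavy atoms by environment: 1× o (aromatic, H0) → no; 4× c (aromatic, H0) → match; 1× Br (H0) → no; 2× C (H1) → no; 2× C (H2) → no; 1× N (H1) → no; 1× C (H3) → no.
That gives 4 matching atoms.

4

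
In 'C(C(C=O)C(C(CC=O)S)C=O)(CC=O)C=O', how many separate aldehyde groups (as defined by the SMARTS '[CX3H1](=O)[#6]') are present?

5

[CX3H1](=O)[#6] is the SMARTS for an aldehyde: an sp2 carbon with one H, double-bonded to O and single-bonded to carbon.
The molecule carries 5 separate instances of an aldehyde (-CHO) meeting every constraint; each maps to a distinct set of atoms, giving 5 matches.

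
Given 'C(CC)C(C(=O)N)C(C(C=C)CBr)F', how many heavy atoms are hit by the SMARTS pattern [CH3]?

1

Check the 14 heavy atoms by environment: 4× C (H2) → no; 4× C (H1) → no; 1× F (H0) → no; 1× C (H3) → match; 1× C (H0) → no; 1× O (H0) → no; 1× N (H2) → no; 1× Br (H0) → no.
That gives 1 matching atom.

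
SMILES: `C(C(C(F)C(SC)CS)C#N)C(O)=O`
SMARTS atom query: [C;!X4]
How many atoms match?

The query [C;!X4] means: aliphatic carbon that does not have four total connections.
Check the 14 heavy atoms by environment: 6× C (X4) → no; 1× C (X3) → match; 1× O (X1) → no; 1× O (X2) → no; 2× S (X2) → no; 1× C (X2) → match; 1× N (X1) → no; 1× F (X1) → no.
Summing the matching environments: 1 + 1 = 2 matching atoms.

2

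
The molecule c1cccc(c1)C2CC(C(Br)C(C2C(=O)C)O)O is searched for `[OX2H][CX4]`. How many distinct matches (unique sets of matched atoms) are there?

2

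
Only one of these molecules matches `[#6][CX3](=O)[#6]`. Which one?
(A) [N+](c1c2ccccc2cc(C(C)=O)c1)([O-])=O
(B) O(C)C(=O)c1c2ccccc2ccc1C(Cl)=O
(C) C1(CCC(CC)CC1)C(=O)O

A

[#6][CX3](=O)[#6] describes a carbonyl carbon (no H) flanked by two carbons (a ketone).
(A) contains an acetyl/ketone group (-C(=O)CH3), which satisfies every atom and bond constraint.
(B) has a methyl-ester group (-C(=O)OCH3) but one neighbour of the carbonyl carbon is O, not C.
(C) has a carboxylic acid group (-C(=O)OH) but one neighbour of the carbonyl carbon is O, not C.
So the answer is (A).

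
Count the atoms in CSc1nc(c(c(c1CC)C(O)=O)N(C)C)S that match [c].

Check the 17 heavy atoms by environment: 1× n (aromatic) → no; 5× c (aromatic) → match; 2× S → no; 6× C → no; 2× O → no; 1× N → no.
That gives 5 matching atoms.

5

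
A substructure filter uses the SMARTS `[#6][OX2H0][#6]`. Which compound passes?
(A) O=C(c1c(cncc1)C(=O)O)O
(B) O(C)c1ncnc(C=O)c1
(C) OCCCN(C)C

B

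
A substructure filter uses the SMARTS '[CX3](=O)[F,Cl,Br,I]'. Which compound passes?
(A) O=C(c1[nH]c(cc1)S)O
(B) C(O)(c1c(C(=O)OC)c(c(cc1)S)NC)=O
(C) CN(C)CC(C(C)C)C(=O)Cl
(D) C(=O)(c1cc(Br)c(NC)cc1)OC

C

[CX3](=O)[F,Cl,Br,I] describes a carbonyl carbon bonded to a halogen (an acyl halide).
(A) has a carboxylic acid group (-C(=O)OH) but the carbonyl is bonded to -OH, not to a halogen.
(B) has a carboxylic acid group (-C(=O)OH) but the carbonyl is bonded to -OH, not to a halogen.
(C) contains an acyl chloride (-C(=O)Cl), which satisfies every atom and bond constraint.
(D) has a methyl-ester group (-C(=O)OCH3) but the carbonyl is bonded to -O-C, not to a halogen.
So the answer is (C).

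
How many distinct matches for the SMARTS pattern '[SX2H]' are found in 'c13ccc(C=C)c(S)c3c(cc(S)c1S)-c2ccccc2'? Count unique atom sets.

3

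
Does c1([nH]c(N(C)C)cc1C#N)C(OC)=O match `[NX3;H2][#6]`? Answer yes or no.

No

The pattern [NX3;H2][#6] describes a trivalent nitrogen with two H attached to carbon — a primary amine.
The closest candidate here is a nitrile (-C#N), but the nitrogen is NX1 (triple-bonded), not NX3 with two H. No other fragment satisfies the full query, so there is no match.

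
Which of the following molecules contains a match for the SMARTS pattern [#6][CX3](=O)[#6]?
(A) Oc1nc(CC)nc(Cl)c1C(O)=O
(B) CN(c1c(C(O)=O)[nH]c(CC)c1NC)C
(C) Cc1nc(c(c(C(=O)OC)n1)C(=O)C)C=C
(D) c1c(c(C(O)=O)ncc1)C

[#6][CX3](=O)[#6] describes a carbonyl carbon (no H) flanked by two carbons (a ketone).
(A) has a carboxylic acid group (-C(=O)OH) but one neighbour of the carbonyl carbon is O, not C.
(B) has a carboxylic acid group (-C(=O)OH) but one neighbour of the carbonyl carbon is O, not C.
(C) contains an acetyl/ketone group (-C(=O)CH3), which satisfies every atom and bond constraint.
(D) has a carboxylic acid group (-C(=O)OH) but one neighbour of the carbonyl carbon is O, not C.
So the answer is (C).

C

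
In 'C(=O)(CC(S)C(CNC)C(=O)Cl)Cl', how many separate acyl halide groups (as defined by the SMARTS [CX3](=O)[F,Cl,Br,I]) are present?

2

[CX3](=O)[F,Cl,Br,I] is the SMARTS for an acyl halide: a carbonyl carbon bonded to a halogen.
The molecule carries 2 separate instances of an acyl chloride (-C(=O)Cl) meeting every constraint; each maps to a distinct set of atoms, giving 2 matches.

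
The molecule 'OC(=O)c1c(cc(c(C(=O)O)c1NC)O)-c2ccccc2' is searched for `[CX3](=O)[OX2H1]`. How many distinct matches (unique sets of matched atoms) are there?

2

[CX3](=O)[OX2H1] is the SMARTS for a carboxylic acid: an sp2 carbon double-bonded to O and single-bonded to an -OH oxygen.
The molecule carries 2 separate instances of a carboxylic acid group (-C(=O)OH) meeting every constraint; each maps to a distinct set of atoms, giving 2 matches.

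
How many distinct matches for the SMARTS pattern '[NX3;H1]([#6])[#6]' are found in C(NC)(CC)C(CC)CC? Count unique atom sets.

[NX3;H1]([#6])[#6] is the SMARTS for a secondary amine: a trivalent nitrogen with one H, bonded to two carbons.
Exactly one fragment in the molecule meets all constraints, giving 1 match.

1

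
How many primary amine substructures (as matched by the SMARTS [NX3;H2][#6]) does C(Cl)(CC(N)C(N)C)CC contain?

2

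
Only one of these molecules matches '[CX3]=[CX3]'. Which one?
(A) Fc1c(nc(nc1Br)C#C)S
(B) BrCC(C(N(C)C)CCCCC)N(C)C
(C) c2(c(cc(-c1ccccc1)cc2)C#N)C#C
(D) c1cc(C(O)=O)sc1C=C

[CX3]=[CX3] describes a non-aromatic C=C double bond between two sp2 carbons (an alkene).
(A) has an ethynyl group (-C#CH) but the C-C bond is a triple bond, not a double bond.
(B) has an ethyl group (-CH2CH3) but its C-C bond is a single bond between CX4 carbons, not CX3=CX3.
(C) has an ethynyl group (-C#CH) but the C-C bond is a triple bond, not a double bond.
(D) contains a vinyl group (-CH=CH2), which satisfies every atom and bond constraint.
So the answer is (D).

D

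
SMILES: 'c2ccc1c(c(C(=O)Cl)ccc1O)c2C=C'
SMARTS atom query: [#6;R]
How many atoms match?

10

The query [#6;R] means: carbon that is part of a ring.
Check the 16 heavy atoms by environment: 10× c (aromatic, in 6-ring) → match; 3× C (acyclic) → no; 2× O (acyclic) → no; 1× Cl (acyclic) → no.
That gives 10 matching atoms.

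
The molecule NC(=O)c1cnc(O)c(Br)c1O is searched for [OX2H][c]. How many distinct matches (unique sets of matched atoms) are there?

2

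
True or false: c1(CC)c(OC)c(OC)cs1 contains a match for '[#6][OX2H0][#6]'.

True

The pattern [#6][OX2H0][#6] describes an aliphatic oxygen bridging two carbons with no H on the oxygen — an ether.
The molecule carries a methoxy ether (-OCH3), whose atoms satisfy every constraint of the query, so the pattern matches.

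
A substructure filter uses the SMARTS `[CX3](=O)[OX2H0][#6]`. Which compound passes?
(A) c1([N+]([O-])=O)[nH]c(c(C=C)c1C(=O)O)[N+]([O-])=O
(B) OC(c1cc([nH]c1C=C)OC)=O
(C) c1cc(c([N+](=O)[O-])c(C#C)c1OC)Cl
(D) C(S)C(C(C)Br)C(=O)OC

D

[CX3](=O)[OX2H0][#6] describes a carbonyl carbon bonded to an oxygen that is itself bonded to carbon (no H on that O) (an ester).
(A) has a carboxylic acid group (-C(=O)OH) but the singly-bonded O carries H (OX2H1, not H0).
(B) has a carboxylic acid group (-C(=O)OH) but the singly-bonded O carries H (OX2H1, not H0).
(C) has a methoxy ether (-OCH3) but the ether oxygen is not adjacent to a C=O carbon.
(D) contains a methyl-ester group (-C(=O)OCH3), which satisfies every atom and bond constraint.
So the answer is (D).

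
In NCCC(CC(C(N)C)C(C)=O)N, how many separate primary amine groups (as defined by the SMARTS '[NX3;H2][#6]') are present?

3

[NX3;H2][#6] is the SMARTS for a primary amine: a trivalent nitrogen with two H attached to carbon.
The molecule carries 3 separate instances of a primary amino group (-NH2) meeting every constraint; each maps to a distinct set of atoms, giving 3 matches.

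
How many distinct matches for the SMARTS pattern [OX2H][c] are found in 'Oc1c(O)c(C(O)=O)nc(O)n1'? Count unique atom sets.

3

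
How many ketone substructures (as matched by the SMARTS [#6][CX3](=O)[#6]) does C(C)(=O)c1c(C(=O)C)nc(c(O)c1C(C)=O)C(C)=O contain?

4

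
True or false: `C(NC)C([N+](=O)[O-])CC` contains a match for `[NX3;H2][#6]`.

The pattern [NX3;H2][#6] describes a trivalent nitrogen with two H attached to carbon — a primary amine.
The closest candidate here is an N-methylamino group (-NHCH3), but the nitrogen bears two carbons and only one H (H1), not H2. No other fragment satisfies the full query, so there is no match.

False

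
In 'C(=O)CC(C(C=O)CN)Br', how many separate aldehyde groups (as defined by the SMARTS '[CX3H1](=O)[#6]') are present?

2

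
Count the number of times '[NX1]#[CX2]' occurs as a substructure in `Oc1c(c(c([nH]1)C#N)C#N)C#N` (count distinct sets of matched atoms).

3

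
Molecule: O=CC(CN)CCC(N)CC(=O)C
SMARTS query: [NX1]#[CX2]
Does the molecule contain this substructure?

No

The pattern [NX1]#[CX2] describes a nitrogen triple-bonded to a two-connected carbon — a nitrile.
The closest candidate here is a primary amino group (-NH2), but the nitrogen is NX3 (three connections), not NX1 triple-bonded. No other fragment satisfies the full query, so there is no match.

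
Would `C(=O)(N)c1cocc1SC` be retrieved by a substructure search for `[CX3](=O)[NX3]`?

Yes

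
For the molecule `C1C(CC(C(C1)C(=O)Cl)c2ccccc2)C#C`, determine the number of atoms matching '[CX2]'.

2

The query [CX2] means: C with X2: aliphatic carbon with exactly 2 total connections.
Check the 17 heavy atoms by environment: 6× C (X4) → no; 6× c (aromatic, X3) → no; 2× C (X2) → match; 1× C (X3) → no; 1× O (X1) → no; 1× Cl (X1) → no.
That gives 2 matching atoms.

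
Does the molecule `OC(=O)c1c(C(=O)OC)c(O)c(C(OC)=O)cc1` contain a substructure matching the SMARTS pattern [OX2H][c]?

The pattern [OX2H][c] describes a hydroxyl oxygen attached to an aromatic carbon — a phenol.
The molecule carries a hydroxyl group (-OH), whose atoms satisfy every constraint of the query, so the pattern matches.

Yes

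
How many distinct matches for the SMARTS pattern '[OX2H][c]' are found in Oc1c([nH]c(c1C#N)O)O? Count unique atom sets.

3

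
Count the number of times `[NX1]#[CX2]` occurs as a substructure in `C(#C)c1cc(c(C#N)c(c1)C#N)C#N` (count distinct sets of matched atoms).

[NX1]#[CX2] is the SMARTS for a nitrile: a nitrogen triple-bonded to a two-connected carbon.
The molecule carries 3 separate instances of a nitrile (-C#N) meeting every constraint; each maps to a distinct set of atoms, giving 3 matches.

3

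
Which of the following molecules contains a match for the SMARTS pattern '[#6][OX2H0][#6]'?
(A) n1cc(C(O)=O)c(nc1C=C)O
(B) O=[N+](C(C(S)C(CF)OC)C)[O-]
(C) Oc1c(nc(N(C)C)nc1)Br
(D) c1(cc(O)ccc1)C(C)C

[#6][OX2H0][#6] describes an aliphatic oxygen bridging two carbons with no H on the oxygen (an ether).
(A) has a carboxylic acid group (-C(=O)OH) but the -OH oxygen has H1; the =O is OX1, not OX2.
(B) contains a methoxy ether (-OCH3), which satisfies every atom and bond constraint.
(C) has a hydroxyl group (-OH) but the oxygen has H1, not H0 bridging two carbons.
(D) has a hydroxyl group (-OH) but the oxygen has H1, not H0 bridging two carbons.
So the answer is (B).

B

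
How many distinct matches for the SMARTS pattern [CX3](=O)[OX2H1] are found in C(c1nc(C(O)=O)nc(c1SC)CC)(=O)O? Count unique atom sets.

2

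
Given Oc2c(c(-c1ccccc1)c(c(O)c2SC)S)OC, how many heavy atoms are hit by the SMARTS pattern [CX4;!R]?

2

The query [CX4;!R] means: aliphatic carbon with four total connections, not in a ring.
Check the 19 heavy atoms by environment: 12× c (aromatic, X3, in 6-ring) → no; 2× S (X2, acyclic) → no; 2× C (X4, acyclic) → match; 3× O (X2, acyclic) → no.
That gives 2 matching atoms.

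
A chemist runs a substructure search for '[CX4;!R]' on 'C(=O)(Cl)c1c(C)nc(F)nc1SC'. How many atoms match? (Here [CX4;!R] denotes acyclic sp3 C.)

2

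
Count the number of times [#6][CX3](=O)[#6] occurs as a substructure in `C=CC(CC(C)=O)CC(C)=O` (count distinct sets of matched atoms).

[#6][CX3](=O)[#6] is the SMARTS for a ketone: a carbonyl carbon (no H) flanked by two carbons.
The molecule carries 2 separate instances of an acetyl/ketone group (-C(=O)CH3) meeting every constraint; each maps to a distinct set of atoms, giving 2 matches.

2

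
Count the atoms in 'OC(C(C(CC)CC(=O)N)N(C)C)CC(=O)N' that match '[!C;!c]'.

6

The query [!C;!c] means: neither aliphatic nor aromatic carbon — same as [!#6].
Check the 17 heavy atoms by environment: 11× C → no; 3× O → match; 3× N → match.
Summing the matching environments: 3 + 3 = 6 matching atoms.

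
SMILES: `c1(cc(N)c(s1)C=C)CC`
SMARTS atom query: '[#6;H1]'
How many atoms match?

2

The query [#6;H1] means: any carbon bearing exactly one hydrogen.
Check the 10 heavy atoms by environment: 1× s (aromatic, H0) → no; 3× c (aromatic, H0) → no; 1× c (aromatic, H1) → match; 1× C (H1) → match; 2× C (H2) → no; 1× C (H3) → no; 1× N (H2) → no.
Summing the matching environments: 1 + 1 = 2 matching atoms.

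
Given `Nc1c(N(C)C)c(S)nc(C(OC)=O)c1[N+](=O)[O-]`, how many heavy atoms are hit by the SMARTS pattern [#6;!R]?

4

The query [#6;!R] means: carbon not in any ring.
Check the 18 heavy atoms by environment: 1× n (aromatic, in 6-ring) → no; 5× c (aromatic, in 6-ring) → no; 2× N (acyclic) → no; 4× C (acyclic) → match; 3× O (acyclic) → no; 1× S (acyclic) → no; 1× N (charge +1, acyclic) → no; 1× O (charge -1, acyclic) → no.
That gives 4 matching atoms.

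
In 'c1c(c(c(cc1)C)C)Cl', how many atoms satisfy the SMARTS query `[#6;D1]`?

2

The query [#6;D1] means: carbon bonded to exactly one heavy atom.
Check the 9 heavy atoms by environment: 3× c (aromatic, D2) → no; 3× c (aromatic, D3) → no; 1× Cl (D1) → no; 2× C (D1) → match.
That gives 2 matching atoms.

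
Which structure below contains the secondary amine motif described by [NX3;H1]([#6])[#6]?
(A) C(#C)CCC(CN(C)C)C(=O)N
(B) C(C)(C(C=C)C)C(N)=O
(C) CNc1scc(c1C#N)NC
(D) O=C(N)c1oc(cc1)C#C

[NX3;H1]([#6])[#6] describes a trivalent nitrogen with one H, bonded to two carbons (a secondary amine).
(A) has a dimethylamino group (-N(CH3)2) but the nitrogen has H0, not H1.
(B) has a primary amide (-C(=O)NH2) but the -C(=O)NH2 nitrogen has H2, not H1.
(C) contains an N-methylamino group (-NHCH3), which satisfies every atom and bond constraint.
(D) has a primary amide (-C(=O)NH2) but the -C(=O)NH2 nitrogen has H2, not H1.
So the answer is (C).

C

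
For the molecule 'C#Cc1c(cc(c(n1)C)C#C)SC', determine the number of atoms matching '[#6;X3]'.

The query [#6;X3] means: any carbon (aromatic or not) with three total connections.
Check the 13 heavy atoms by environment: 1× n (aromatic, X2) → no; 5× c (aromatic, X3) → match; 1× S (X2) → no; 2× C (X4) → no; 4× C (X2) → no.
That gives 5 matching atoms.

5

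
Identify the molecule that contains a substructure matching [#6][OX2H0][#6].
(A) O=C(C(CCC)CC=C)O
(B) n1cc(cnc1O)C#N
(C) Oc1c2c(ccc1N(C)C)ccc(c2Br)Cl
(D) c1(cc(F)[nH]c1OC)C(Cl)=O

D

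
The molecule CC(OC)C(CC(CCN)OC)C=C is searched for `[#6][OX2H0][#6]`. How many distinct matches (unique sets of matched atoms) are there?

2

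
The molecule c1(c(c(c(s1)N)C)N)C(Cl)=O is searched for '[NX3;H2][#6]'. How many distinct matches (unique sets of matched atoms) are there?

[NX3;H2][#6] is the SMARTS for a primary amine: a trivalent nitrogen with two H attached to carbon.
The molecule carries 2 separate instances of a primary amino group (-NH2) meeting every constraint; each maps to a distinct set of atoms, giving 2 matches.

2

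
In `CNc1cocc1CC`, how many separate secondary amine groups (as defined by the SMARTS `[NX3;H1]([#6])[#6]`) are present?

1

[NX3;H1]([#6])[#6] is the SMARTS for a secondary amine: a trivalent nitrogen with one H, bonded to two carbons.
Exactly one fragment in the molecule meets all constraints, giving 1 match.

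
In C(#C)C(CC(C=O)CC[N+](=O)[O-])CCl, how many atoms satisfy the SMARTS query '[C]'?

The query [C] means: uppercase C matches aliphatic (non-aromatic) carbon only.
Check the 14 heavy atoms by environment: 9× C → match; 1× Cl → no; 2× O → no; 1× N (charge +1) → no; 1× O (charge -1) → no.
That gives 9 matching atoms.

9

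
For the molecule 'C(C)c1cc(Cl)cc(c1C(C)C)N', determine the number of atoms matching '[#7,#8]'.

1

The query [#7,#8] means: nitrogen or oxygen (comma = OR).
Check the 13 heavy atoms by environment: 6× c (aromatic) → no; 1× N → match; 5× C → no; 1× Cl → no.
That gives 1 matching atom.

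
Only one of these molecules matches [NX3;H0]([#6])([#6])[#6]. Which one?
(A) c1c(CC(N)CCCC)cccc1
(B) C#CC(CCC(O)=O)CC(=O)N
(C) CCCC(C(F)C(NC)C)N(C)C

C

[NX3;H0]([#6])([#6])[#6] describes a trivalent nitrogen with no H, bonded to three carbons (a tertiary amine).
(A) has a primary amino group (-NH2) but the nitrogen has H2, not H0 with three carbons.
(B) has a primary amide (-C(=O)NH2) but the amide nitrogen has H2 and only one carbon neighbour.
(C) contains a dimethylamino group (-N(CH3)2), which satisfies every atom and bond constraint.
So the answer is (C).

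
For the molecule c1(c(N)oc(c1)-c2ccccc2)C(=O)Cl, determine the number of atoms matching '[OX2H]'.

0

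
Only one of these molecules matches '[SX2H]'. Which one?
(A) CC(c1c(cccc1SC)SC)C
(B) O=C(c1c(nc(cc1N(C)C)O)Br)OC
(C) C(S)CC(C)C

C

[SX2H] describes an aliphatic sulfur with two connections, one being H (a thiol).
(A) has a methylthio ether (-SCH3) but the sulfur has H0 (bonded to two carbons), not H1.
(B) has a hydroxyl group (-OH) but it is an -OH, not an -SH.
(C) contains a thiol (-SH), which satisfies every atom and bond constraint.
So the answer is (C).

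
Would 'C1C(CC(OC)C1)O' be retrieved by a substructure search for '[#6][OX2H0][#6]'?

Yes

The pattern [#6][OX2H0][#6] describes an aliphatic oxygen bridging two carbons with no H on the oxygen — an ether.
The molecule carries a methoxy ether (-OCH3), whose atoms satisfy every constraint of the query, so the pattern matches.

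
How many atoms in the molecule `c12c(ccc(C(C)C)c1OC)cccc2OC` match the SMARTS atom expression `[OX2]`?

2

The query [OX2] means: aliphatic oxygen with two total connections — ether, hydroxyl, or ester single-bond O.
Check the 17 heavy atoms by environment: 10× c (aromatic, X3) → no; 2× O (X2) → match; 5× C (X4) → no.
That gives 2 matching atoms.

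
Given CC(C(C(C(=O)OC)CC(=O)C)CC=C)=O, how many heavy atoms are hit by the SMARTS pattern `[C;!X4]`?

5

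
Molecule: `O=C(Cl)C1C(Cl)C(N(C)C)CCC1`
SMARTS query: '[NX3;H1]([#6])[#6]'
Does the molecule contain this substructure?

The pattern [NX3;H1]([#6])[#6] describes a trivalent nitrogen with one H, bonded to two carbons — a secondary amine.
The closest candidate here is a dimethylamino group (-N(CH3)2), but the nitrogen has H0, not H1. No other fragment satisfies the full query, so there is no match.

No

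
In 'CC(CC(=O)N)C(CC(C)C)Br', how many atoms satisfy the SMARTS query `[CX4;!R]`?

The query [CX4;!R] means: aliphatic carbon with four total connections, not in a ring.
Check the 12 heavy atoms by environment: 8× C (X4, acyclic) → match; 1× Br (X1, acyclic) → no; 1× C (X3, acyclic) → no; 1× O (X1, acyclic) → no; 1× N (X3, acyclic) → no.
That gives 8 matching atoms.

8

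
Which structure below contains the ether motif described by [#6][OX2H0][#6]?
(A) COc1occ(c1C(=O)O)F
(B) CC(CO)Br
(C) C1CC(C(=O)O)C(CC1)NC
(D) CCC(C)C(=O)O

A

[#6][OX2H0][#6] describes an aliphatic oxygen bridging two carbons with no H on the oxygen (an ether).
(A) contains a methoxy ether (-OCH3), which satisfies every atom and bond constraint.
(B) has a hydroxyl group (-OH) but the oxygen has H1, not H0 bridging two carbons.
(C) has a carboxylic acid group (-C(=O)OH) but the -OH oxygen has H1; the =O is OX1, not OX2.
(D) has a carboxylic acid group (-C(=O)OH) but the -OH oxygen has H1; the =O is OX1, not OX2.
So the answer is (A).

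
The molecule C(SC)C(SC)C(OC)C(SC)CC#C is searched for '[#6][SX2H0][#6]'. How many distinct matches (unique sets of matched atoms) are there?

3

[#6][SX2H0][#6] is the SMARTS for a thioether: an aliphatic sulfur bridging two carbons with no H on the sulfur.
The molecule carries 3 separate instances of a methylthio ether (-SCH3) meeting every constraint; each maps to a distinct set of atoms, giving 3 matches.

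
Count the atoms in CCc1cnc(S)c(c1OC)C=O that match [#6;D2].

3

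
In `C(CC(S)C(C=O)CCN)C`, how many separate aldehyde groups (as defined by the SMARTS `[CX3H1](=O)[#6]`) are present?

[CX3H1](=O)[#6] is the SMARTS for an aldehyde: an sp2 carbon with one H, double-bonded to O and single-bonded to carbon.
Exactly one fragment in the molecule meets all constraints, giving 1 match.

1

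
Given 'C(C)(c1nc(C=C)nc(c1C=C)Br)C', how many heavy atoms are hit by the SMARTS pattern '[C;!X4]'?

4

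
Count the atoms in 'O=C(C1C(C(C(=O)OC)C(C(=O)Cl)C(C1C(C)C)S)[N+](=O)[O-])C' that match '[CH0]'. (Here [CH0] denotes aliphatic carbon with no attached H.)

The query [CH0] means: aliphatic carbon with no attached hydrogen.
Check the 23 heavy atoms by environment: 7× C (H1) → no; 1× S (H1) → no; 1× N (charge +1, H0) → no; 1× O (charge -1, H0) → no; 5× O (H0) → no; 3× C (H0) → match; 4× C (H3) → no; 1× Cl (H0) → no.
That gives 3 matching atoms.

3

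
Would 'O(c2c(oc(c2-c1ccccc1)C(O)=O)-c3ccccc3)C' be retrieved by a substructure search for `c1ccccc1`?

The pattern c1ccccc1 describes six aromatic carbons in a ring — a benzene ring.
The molecule carries a phenyl ring, whose atoms satisfy every constraint of the query, so the pattern matches.

Yes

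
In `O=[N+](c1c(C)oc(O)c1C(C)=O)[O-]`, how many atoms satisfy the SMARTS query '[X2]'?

The query [X2] means: any atom with exactly two total connections (bonds + H).
Check the 13 heavy atoms by environment: 1× o (aromatic, X2) → match; 4× c (aromatic, X3) → no; 1× O (X2) → match; 1× C (X3) → no; 2× O (X1) → no; 2× C (X4) → no; 1× N (charge +1, X3) → no; 1× O (charge -1, X1) → no.
Summing the matching environments: 1 + 1 = 2 matching atoms.

2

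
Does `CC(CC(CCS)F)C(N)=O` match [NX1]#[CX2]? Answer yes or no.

No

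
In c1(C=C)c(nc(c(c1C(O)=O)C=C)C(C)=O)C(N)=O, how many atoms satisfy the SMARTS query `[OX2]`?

1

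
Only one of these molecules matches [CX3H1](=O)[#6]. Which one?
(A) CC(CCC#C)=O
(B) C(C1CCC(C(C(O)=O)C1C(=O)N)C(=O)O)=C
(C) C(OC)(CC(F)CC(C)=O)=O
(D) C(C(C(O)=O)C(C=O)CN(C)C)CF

D

[CX3H1](=O)[#6] describes an sp2 carbon with one H, double-bonded to O and single-bonded to carbon (an aldehyde).
(A) has an acetyl/ketone group (-C(=O)CH3) but the carbonyl carbon has H0 (two carbon neighbours), not H1.
(B) has a carboxylic acid group (-C(=O)OH) but the carbonyl carbon has H0 and is bonded to O, not H1.
(C) has a methyl-ester group (-C(=O)OCH3) but the carbonyl carbon has H0, not H1.
(D) contains an aldehyde (-CHO), which satisfies every atom and bond constraint.
So the answer is (D).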